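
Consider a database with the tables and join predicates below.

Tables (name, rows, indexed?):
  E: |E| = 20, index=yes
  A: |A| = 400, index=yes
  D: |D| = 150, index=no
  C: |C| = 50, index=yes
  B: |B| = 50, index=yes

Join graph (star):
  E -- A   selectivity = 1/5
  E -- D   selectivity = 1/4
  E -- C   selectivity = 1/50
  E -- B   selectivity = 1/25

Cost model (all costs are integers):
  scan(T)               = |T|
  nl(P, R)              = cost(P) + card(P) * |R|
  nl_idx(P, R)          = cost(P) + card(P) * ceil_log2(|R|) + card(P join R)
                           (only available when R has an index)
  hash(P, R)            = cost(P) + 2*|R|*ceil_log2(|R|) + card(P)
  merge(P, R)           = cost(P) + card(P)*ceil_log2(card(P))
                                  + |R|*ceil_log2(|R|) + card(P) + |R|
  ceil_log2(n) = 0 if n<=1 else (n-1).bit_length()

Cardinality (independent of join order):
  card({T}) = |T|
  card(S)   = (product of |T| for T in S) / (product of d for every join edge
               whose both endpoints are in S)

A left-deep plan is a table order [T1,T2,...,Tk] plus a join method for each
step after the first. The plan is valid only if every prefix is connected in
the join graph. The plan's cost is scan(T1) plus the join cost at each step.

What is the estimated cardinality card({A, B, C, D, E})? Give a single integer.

120000

Tables in S: A(400), B(50), C(50), D(150), E(20)
Edges inside S: E-A(d=5), E-D(d=4), E-C(d=50), E-B(d=25)
numerator = 400 * 50 * 50 * 150 * 20 = 3000000000
denominator = 5 * 4 * 50 * 25 = 25000
card(S) = 3000000000 / 25000 = 120000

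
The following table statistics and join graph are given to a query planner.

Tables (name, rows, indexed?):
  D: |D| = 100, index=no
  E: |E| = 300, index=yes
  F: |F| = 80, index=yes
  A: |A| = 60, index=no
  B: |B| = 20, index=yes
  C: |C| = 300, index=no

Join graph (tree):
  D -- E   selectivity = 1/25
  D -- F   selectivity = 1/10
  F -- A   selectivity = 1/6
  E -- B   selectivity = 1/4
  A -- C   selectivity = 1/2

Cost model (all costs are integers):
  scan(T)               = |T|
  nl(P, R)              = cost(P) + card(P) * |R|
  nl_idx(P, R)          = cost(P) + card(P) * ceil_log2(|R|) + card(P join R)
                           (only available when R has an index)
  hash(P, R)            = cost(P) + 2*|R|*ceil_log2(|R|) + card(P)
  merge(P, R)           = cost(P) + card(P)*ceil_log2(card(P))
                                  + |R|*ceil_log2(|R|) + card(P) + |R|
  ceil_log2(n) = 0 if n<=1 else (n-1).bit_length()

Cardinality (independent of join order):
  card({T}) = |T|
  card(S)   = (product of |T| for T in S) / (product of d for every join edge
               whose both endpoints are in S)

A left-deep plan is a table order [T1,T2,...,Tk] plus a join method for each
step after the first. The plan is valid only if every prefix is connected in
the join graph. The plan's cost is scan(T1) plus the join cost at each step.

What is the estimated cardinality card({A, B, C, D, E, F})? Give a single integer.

72000000

Tables in S: A(60), B(20), C(300), D(100), E(300), F(80)
Edges inside S: D-E(d=25), D-F(d=10), F-A(d=6), E-B(d=4), A-C(d=2)
numerator = 60 * 20 * 300 * 100 * 300 * 80 = 864000000000
denominator = 25 * 10 * 6 * 4 * 2 = 12000
card(S) = 864000000000 / 12000 = 72000000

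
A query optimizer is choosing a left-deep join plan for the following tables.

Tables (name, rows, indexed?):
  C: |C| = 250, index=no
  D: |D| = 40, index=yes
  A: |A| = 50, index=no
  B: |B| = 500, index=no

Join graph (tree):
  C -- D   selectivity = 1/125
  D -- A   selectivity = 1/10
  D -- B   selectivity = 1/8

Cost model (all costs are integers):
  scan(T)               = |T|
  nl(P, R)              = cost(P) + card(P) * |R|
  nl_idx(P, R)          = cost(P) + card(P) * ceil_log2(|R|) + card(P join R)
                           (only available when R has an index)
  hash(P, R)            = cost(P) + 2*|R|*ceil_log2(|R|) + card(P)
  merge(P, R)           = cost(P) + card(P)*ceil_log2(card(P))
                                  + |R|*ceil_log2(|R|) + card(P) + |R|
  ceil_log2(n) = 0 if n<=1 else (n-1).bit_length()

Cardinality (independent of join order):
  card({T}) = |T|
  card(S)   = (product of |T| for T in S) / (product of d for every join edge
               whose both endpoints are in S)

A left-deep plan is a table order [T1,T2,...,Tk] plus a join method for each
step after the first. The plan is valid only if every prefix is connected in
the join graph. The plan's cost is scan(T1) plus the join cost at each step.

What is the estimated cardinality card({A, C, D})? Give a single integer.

Tables in S: A(50), C(250), D(40)
Edges inside S: C-D(d=125), D-A(d=10)
numerator = 50 * 250 * 40 = 500000
denominator = 125 * 10 = 1250
card(S) = 500000 / 1250 = 400

400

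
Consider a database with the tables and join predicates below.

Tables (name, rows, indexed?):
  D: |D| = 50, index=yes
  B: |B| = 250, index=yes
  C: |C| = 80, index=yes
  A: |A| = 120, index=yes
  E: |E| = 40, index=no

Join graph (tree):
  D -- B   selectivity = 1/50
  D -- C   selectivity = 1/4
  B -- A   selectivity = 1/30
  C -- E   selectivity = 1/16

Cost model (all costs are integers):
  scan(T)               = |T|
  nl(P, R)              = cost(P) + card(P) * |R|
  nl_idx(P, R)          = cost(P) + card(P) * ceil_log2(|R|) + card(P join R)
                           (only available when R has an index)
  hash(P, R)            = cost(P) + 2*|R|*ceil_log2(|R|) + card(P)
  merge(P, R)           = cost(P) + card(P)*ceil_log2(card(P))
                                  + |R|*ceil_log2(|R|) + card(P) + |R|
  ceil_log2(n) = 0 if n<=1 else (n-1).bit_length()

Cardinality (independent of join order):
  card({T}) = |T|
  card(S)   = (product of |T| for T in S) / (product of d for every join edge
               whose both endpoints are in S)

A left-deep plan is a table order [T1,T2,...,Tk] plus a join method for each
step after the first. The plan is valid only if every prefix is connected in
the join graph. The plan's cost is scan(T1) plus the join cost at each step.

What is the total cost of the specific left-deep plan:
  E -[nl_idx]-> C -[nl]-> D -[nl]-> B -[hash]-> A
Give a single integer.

step 1: scan E: cost=40, card=40
step 2: join C via nl_idx
    card(P join C) = 40*80/(16) = 200
    cost = 40 + 40*7 + 200 = 520
step 3: join D via nl
    card(P join D) = 200*50/(4) = 2500
    cost = 520 + 200*50 = 10520
step 4: join B via nl
    card(P join B) = 2500*250/(50) = 12500
    cost = 10520 + 2500*250 = 635520
step 5: join A via hash
    card(P join A) = 12500*120/(30) = 50000
    cost = 635520 + 2*120*7 + 12500 = 649700

649700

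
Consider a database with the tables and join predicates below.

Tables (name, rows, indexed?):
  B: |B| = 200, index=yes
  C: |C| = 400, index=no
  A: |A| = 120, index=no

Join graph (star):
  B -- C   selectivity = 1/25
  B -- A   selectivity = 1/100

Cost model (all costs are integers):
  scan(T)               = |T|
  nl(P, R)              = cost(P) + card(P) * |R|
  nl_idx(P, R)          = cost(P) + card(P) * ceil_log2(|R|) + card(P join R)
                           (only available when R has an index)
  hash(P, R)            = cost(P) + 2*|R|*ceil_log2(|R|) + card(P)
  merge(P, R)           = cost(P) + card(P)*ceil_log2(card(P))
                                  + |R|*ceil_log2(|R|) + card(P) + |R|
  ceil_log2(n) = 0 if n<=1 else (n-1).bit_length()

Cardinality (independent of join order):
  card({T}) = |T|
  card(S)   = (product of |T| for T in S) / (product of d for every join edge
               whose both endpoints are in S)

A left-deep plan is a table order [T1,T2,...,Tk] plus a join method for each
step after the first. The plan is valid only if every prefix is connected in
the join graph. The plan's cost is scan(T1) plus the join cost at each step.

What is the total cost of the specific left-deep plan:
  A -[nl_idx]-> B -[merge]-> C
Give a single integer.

step 1: scan A: cost=120, card=120
step 2: join B via nl_idx
    card(P join B) = 120*200/(100) = 240
    cost = 120 + 120*8 + 240 = 1320
step 3: join C via merge
    card(P join C) = 240*400/(25) = 3840
    cost = 1320 + 240*8 + 400*9 + 240 + 400 = 7480

7480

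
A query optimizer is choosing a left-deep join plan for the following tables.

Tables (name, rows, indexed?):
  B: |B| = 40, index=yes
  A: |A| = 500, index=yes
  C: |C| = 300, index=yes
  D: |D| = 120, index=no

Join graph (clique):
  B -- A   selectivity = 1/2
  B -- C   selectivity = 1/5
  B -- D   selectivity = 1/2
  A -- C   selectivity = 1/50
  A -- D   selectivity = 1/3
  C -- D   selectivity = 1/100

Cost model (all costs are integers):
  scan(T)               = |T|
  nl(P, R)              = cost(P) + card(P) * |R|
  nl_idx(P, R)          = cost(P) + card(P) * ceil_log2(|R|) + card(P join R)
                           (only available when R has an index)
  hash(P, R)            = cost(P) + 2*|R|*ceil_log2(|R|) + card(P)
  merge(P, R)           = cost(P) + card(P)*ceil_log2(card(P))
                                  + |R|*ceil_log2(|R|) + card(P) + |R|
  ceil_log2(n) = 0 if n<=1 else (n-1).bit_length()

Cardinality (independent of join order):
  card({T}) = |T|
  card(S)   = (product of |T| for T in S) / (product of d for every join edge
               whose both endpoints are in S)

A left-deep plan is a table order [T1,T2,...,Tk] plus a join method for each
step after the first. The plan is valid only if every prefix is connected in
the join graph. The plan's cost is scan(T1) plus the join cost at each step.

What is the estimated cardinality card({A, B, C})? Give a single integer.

12000

Tables in S: A(500), B(40), C(300)
Edges inside S: B-A(d=2), B-C(d=5), A-C(d=50)
numerator = 500 * 40 * 300 = 6000000
denominator = 2 * 5 * 50 = 500
card(S) = 6000000 / 500 = 12000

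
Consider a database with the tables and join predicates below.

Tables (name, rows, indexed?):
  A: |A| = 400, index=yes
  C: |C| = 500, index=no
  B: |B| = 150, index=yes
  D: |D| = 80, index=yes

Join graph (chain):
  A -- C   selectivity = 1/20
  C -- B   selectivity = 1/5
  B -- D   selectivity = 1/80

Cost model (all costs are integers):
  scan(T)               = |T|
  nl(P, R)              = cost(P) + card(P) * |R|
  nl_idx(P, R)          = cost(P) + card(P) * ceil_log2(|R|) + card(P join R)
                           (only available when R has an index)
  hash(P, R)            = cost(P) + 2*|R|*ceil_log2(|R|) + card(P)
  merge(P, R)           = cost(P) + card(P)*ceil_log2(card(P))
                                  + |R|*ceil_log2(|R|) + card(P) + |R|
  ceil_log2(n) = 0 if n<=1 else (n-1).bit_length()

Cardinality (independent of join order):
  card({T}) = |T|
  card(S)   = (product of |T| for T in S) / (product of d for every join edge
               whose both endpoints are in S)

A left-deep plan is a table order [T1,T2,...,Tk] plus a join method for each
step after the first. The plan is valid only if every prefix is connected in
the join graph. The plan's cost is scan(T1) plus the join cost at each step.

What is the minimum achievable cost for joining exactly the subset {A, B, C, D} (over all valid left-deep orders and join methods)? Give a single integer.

29420

Selinger DP over subsets of {A,B,C,D}:
  {A}: scan cost=400, card=400
  {C}: scan cost=500, card=500
  {B}: scan cost=150, card=150
  {D}: scan cost=80, card=80
  {AC}: card=10000; try (A,hash)→8200, (C,merge)→9400, (A,merge)→9500, (C,hash)→9800, (A,nl_idx)→15000, (C,nl)→200400 …(+1); best=8200 via (A,hash)
  {BC}: card=15000; try (B,hash)→3400, (C,merge)→6500, (B,merge)→6850, (C,hash)→9300, (B,nl_idx)→19500, (C,nl)→75150 …(+1); best=3400 via (B,hash)
  {BD}: card=150; try (B,nl_idx)→870, (D,nl_idx)→1350, (D,hash)→1420, (B,merge)→2070, (D,merge)→2140, (B,hash)→2560 …(+2); best=870 via (B,nl_idx)
  {ABC}: card=300000; try (B,hash)→20600, (A,hash)→25600, (B,merge)→159550, (A,merge)→232400, (B,nl_idx)→388200, (A,nl_idx)→438400 …(+2); best=20600 via (B,hash)
  {BCD}: card=15000; try (C,merge)→7220, (C,hash)→10020, (D,hash)→19520, (C,nl)→75870, (D,nl_idx)→123400, (D,merge)→229040 …(+1); best=7220 via (C,merge)
  {ABCD}: card=300000; try (A,hash)→29420, (A,merge)→236220, (D,hash)→321720, (A,nl_idx)→442220, (D,nl_idx)→2420600, (A,nl)→6007220 …(+2); best=29420 via (A,hash)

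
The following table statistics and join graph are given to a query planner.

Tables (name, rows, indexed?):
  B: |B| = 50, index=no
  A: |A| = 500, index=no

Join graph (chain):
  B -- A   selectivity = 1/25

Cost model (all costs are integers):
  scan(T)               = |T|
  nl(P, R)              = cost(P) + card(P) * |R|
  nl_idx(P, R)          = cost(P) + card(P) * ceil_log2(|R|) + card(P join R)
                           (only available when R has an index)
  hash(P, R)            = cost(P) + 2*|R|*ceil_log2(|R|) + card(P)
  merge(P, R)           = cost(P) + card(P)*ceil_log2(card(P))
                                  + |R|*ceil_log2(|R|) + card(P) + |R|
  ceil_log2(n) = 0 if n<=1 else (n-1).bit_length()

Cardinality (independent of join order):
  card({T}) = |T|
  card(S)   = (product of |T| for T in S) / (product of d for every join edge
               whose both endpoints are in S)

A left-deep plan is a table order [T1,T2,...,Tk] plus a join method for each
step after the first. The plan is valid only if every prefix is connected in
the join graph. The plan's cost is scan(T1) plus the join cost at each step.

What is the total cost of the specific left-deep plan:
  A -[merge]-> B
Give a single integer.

5850

step 1: scan A: cost=500, card=500
step 2: join B via merge
    card(P join B) = 500*50/(25) = 1000
    cost = 500 + 500*9 + 50*6 + 500 + 50 = 5850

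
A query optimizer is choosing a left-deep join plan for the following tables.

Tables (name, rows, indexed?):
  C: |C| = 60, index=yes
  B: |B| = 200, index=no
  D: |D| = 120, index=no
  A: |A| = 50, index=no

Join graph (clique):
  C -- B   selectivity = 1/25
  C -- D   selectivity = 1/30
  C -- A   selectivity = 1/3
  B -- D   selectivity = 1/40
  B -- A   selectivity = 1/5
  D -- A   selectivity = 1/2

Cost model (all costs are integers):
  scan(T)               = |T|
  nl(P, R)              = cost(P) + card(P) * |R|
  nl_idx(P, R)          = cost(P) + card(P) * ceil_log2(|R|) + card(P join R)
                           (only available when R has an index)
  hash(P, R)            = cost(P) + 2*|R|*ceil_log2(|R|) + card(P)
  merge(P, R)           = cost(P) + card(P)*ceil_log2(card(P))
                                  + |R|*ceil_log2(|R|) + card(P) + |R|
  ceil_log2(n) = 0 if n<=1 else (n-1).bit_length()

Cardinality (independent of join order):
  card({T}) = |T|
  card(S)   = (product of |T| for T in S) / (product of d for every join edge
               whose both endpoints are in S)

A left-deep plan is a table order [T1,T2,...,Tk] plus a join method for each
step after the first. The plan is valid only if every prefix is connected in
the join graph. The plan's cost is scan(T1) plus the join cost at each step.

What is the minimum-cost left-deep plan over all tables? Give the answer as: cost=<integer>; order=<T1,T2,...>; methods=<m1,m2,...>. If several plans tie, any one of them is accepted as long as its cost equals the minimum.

Selinger DP (subsets sized 1..n):
  {C}: scan cost=60, card=60
  {B}: scan cost=200, card=200
  {D}: scan cost=120, card=120
  {A}: scan cost=50, card=50
  {BC}: card=480; try (C,hash)→1120, (C,nl_idx)→1880, (B,merge)→2280, (C,merge)→2420, (B,hash)→3320, (B,nl)→12060 …(+1); best=1120 via (C,hash)
  {CD}: card=240; try (C,hash)→960, (C,nl_idx)→1080, (D,merge)→1440, (C,merge)→1500, (D,hash)→1800, (D,nl)→7260 …(+1); best=960 via (C,hash)
  {AC}: card=1000; try (A,hash)→720, (C,hash)→820, (C,merge)→820, (A,merge)→830, (C,nl_idx)→1350, (C,nl)→3050 …(+1); best=720 via (A,hash)
  {BD}: card=600; try (D,hash)→2080, (B,merge)→2880, (D,merge)→2960, (B,hash)→3440, (B,nl)→24120, (D,nl)→24200; best=2080 via (D,hash)
  {AB}: card=2000; try (A,hash)→1000, (B,merge)→2200, (A,merge)→2350, (B,hash)→3300, (B,nl)→10050, (A,nl)→10200; best=1000 via (A,hash)
  {AD}: card=3000; try (A,hash)→840, (D,merge)→1360, (A,merge)→1430, (D,hash)→1780, (D,nl)→6050, (A,nl)→6120; best=840 via (A,hash)
  {BCD}: card=48; try (D,hash)→3280, (C,hash)→3400, (B,hash)→4400, (B,merge)→4920, (C,nl_idx)→5728, (D,merge)→6880 …(+4); best=3280 via (D,hash)
  {ABC}: card=1600; try (A,hash)→2200, (C,hash)→3720, (B,hash)→4920, (A,merge)→6270, (B,merge)→13520, (C,nl_idx)→14600 …(+4); best=2200 via (A,hash)
  {ACD}: card=2000; try (A,hash)→1800, (D,hash)→3400, (A,merge)→3470, (C,hash)→4560, (D,merge)→12680, (A,nl)→12960 …(+4); best=1800 via (A,hash)
  {ABD}: card=3000; try (A,hash)→3280, (D,hash)→4680, (B,hash)→7040, (A,merge)→9030, (D,merge)→25960, (A,nl)→32080 …(+3); best=3280 via (A,hash)
  {ABCD}: card=80; try (A,hash)→3928, (A,merge)→3966, (D,hash)→5480, (A,nl)→5680, (C,hash)→7000, (B,hash)→7000 …(+7); best=3928 via (A,hash)

cost=3928; order=B,C,D,A; methods=hash,hash,hash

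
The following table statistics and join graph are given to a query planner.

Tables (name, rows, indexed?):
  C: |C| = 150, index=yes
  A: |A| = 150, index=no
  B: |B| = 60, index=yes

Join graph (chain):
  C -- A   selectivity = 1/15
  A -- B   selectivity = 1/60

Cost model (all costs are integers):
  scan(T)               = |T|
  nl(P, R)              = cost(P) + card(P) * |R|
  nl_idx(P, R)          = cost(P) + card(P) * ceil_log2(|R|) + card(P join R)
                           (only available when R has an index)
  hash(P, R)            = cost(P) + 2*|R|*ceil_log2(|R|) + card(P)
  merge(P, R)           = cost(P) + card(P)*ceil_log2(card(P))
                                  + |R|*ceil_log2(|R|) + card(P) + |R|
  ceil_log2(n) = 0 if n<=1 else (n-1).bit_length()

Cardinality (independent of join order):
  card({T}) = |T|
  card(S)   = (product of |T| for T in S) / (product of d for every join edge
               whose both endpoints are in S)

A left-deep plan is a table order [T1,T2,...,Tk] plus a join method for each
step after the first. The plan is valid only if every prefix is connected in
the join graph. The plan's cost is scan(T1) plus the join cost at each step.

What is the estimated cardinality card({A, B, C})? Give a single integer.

Tables in S: A(150), B(60), C(150)
Edges inside S: C-A(d=15), A-B(d=60)
numerator = 150 * 60 * 150 = 1350000
denominator = 15 * 60 = 900
card(S) = 1350000 / 900 = 1500

1500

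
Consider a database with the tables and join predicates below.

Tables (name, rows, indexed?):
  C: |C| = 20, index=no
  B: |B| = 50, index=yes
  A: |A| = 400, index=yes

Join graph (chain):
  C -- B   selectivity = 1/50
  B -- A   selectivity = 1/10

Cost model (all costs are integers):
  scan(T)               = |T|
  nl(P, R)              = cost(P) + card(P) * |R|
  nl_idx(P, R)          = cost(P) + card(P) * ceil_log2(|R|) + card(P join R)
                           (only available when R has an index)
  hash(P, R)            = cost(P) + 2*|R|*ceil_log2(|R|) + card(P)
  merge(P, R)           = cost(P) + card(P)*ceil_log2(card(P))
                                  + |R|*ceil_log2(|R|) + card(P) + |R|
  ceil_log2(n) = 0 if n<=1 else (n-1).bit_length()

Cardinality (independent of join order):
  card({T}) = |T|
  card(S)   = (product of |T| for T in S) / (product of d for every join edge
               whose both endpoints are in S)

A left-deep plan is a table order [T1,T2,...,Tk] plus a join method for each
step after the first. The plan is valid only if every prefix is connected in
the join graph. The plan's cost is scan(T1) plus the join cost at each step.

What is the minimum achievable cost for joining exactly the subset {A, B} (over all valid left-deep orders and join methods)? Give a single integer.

1400

Selinger DP over subsets of {A,B}:
  {B}: scan cost=50, card=50
  {A}: scan cost=400, card=400
  {AB}: card=2000; try (B,hash)→1400, (A,nl_idx)→2500, (A,merge)→4400, (B,merge)→4750, (B,nl_idx)→4800, (A,hash)→7300 …(+2); best=1400 via (B,hash)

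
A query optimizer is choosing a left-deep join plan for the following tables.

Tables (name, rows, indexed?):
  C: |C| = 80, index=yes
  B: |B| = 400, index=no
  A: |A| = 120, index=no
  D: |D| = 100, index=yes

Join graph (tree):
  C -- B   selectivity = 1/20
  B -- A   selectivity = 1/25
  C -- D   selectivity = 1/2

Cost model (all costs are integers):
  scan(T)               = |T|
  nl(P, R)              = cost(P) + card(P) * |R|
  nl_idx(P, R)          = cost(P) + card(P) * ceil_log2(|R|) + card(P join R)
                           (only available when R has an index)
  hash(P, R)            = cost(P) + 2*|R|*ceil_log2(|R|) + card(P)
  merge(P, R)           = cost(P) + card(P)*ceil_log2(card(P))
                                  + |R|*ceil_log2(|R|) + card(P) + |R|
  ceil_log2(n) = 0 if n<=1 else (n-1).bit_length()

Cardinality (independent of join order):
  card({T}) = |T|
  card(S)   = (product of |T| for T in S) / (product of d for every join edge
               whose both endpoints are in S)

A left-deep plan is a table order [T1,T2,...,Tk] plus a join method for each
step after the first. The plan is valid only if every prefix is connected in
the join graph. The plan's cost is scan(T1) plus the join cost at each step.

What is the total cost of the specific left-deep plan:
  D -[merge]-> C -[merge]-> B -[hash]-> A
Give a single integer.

step 1: scan D: cost=100, card=100
step 2: join C via merge
    card(P join C) = 100*80/(2) = 4000
    cost = 100 + 100*7 + 80*7 + 100 + 80 = 1540
step 3: join B via merge
    card(P join B) = 4000*400/(20) = 80000
    cost = 1540 + 4000*12 + 400*9 + 4000 + 400 = 57540
step 4: join A via hash
    card(P join A) = 80000*120/(25) = 384000
    cost = 57540 + 2*120*7 + 80000 = 139220

139220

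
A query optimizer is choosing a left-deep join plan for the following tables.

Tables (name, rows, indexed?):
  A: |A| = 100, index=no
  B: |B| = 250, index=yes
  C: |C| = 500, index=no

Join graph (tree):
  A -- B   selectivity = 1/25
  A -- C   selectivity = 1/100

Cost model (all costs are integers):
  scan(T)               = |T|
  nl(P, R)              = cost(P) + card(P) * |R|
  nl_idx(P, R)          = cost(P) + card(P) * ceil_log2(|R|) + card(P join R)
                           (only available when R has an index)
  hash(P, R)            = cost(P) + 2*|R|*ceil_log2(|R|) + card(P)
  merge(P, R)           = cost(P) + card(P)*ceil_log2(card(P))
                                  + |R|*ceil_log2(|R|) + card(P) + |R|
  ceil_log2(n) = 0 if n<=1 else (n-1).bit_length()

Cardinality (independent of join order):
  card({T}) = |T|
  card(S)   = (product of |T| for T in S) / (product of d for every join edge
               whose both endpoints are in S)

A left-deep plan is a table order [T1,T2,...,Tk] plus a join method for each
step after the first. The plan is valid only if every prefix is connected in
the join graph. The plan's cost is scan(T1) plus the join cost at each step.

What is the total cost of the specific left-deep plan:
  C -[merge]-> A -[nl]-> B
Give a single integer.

step 1: scan C: cost=500, card=500
step 2: join A via merge
    card(P join A) = 500*100/(100) = 500
    cost = 500 + 500*9 + 100*7 + 500 + 100 = 6300
step 3: join B via nl
    card(P join B) = 500*250/(25) = 5000
    cost = 6300 + 500*250 = 131300

131300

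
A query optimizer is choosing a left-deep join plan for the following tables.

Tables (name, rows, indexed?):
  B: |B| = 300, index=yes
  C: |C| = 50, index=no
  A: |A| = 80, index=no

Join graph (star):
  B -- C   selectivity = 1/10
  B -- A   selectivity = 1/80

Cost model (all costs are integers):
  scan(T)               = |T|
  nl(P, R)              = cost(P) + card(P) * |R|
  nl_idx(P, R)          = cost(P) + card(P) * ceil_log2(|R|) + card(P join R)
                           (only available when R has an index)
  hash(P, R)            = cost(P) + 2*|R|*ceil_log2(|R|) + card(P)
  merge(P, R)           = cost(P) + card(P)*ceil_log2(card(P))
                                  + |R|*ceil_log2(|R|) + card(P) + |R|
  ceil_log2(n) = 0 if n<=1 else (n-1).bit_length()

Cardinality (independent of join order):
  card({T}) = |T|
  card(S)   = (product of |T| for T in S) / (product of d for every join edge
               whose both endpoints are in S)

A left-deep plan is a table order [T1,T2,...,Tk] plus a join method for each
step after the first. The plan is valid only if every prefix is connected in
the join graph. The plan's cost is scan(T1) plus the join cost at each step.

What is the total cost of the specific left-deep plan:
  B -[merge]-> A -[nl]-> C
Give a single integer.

step 1: scan B: cost=300, card=300
step 2: join A via merge
    card(P join A) = 300*80/(80) = 300
    cost = 300 + 300*9 + 80*7 + 300 + 80 = 3940
step 3: join C via nl
    card(P join C) = 300*50/(10) = 1500
    cost = 3940 + 300*50 = 18940

18940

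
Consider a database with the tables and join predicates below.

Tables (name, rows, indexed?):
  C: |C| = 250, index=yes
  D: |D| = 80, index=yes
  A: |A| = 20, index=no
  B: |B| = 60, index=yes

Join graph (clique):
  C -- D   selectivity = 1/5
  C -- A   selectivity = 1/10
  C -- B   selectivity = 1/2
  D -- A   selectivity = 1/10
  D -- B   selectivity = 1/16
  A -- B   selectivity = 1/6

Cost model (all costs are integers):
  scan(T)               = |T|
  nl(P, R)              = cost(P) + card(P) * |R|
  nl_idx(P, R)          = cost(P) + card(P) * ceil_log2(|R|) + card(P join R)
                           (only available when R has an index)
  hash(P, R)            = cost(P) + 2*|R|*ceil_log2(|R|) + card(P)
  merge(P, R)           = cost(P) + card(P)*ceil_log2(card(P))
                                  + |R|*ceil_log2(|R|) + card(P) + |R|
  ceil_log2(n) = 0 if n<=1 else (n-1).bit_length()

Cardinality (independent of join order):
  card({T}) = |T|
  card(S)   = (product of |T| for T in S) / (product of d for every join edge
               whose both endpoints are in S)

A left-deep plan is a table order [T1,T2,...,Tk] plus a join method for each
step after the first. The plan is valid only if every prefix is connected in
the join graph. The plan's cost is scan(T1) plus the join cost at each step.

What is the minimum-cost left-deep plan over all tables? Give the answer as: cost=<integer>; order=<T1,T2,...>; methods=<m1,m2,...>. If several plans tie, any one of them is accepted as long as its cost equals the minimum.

Selinger DP (subsets sized 1..n):
  {C}: scan cost=250, card=250
  {D}: scan cost=80, card=80
  {A}: scan cost=20, card=20
  {B}: scan cost=60, card=60
  {CD}: card=4000; try (D,hash)→1620, (C,merge)→2970, (D,merge)→3140, (C,hash)→4160, (C,nl_idx)→4720, (D,nl_idx)→6000 …(+2); best=1620 via (D,hash)
  {AC}: card=500; try (C,nl_idx)→680, (A,hash)→700, (C,merge)→2390, (A,merge)→2620, (C,hash)→4040, (C,nl)→5020 …(+1); best=680 via (C,nl_idx)
  {BC}: card=7500; try (B,hash)→1220, (C,merge)→2730, (B,merge)→2920, (C,hash)→4120, (C,nl_idx)→8040, (B,nl_idx)→9250 …(+2); best=1220 via (B,hash)
  {AD}: card=160; try (D,nl_idx)→320, (A,hash)→360, (D,merge)→780, (A,merge)→840, (D,hash)→1160, (D,nl)→1620 …(+1); best=320 via (D,nl_idx)
  {BD}: card=300; try (D,nl_idx)→780, (B,nl_idx)→860, (B,hash)→880, (D,merge)→1120, (B,merge)→1140, (D,hash)→1240 …(+2); best=780 via (D,nl_idx)
  {AB}: card=200; try (A,hash)→320, (B,nl_idx)→340, (B,merge)→560, (A,merge)→600, (B,hash)→760, (B,nl)→1220 …(+1); best=320 via (A,hash)
  {ACD}: card=800; try (D,hash)→2300, (C,nl_idx)→2400, (C,merge)→4010, (C,hash)→4480, (D,nl_idx)→4980, (A,hash)→5820 …(+5); best=2300 via (D,hash)
  {BCD}: card=7500; try (C,hash)→5080, (C,merge)→6030, (B,hash)→6340, (D,hash)→9840, (C,nl_idx)→10680, (B,nl_idx)→33120 …(+6); best=5080 via (C,hash)
  {ABC}: card=2500; try (B,hash)→1900, (C,merge)→4370, (C,nl_idx)→4420, (C,hash)→4520, (B,merge)→6100, (B,nl_idx)→6180 …(+5); best=1900 via (B,hash)
  {ABD}: card=100; try (B,hash)→1200, (A,hash)→1280, (B,nl_idx)→1380, (D,hash)→1640, (D,nl_idx)→1820, (B,merge)→2180 …(+5); best=1200 via (B,hash)
  {ABCD}: card=250; try (C,nl_idx)→2250, (B,hash)→3820, (C,merge)→4250, (C,hash)→5300, (D,hash)→5520, (B,nl_idx)→7350 …(+9); best=2250 via (C,nl_idx)

cost=2250; order=A,D,B,C; methods=nl_idx,hash,nl_idx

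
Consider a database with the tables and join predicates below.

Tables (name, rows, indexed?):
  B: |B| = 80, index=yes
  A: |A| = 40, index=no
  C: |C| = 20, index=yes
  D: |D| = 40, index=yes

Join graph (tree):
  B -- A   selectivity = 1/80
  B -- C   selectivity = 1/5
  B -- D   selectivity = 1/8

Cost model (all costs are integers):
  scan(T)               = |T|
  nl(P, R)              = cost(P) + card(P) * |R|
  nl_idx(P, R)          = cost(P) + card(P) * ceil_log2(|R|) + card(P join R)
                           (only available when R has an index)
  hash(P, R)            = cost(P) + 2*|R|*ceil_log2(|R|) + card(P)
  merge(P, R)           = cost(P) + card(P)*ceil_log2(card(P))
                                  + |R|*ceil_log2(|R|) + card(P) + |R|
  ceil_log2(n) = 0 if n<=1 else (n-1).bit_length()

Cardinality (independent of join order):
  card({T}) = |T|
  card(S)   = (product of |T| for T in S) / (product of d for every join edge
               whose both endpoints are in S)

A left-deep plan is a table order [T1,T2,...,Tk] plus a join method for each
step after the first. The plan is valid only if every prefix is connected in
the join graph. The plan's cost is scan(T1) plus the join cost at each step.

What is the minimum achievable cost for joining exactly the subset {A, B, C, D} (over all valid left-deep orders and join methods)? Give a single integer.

Selinger DP over subsets of {A,B,C,D}:
  {B}: scan cost=80, card=80
  {A}: scan cost=40, card=40
  {C}: scan cost=20, card=20
  {D}: scan cost=40, card=40
  {AB}: card=40; try (B,nl_idx)→360, (A,hash)→640, (B,merge)→960, (A,merge)→1000, (B,hash)→1200, (B,nl)→3240 …(+1); best=360 via (B,nl_idx)
  {BC}: card=320; try (C,hash)→360, (B,nl_idx)→480, (B,merge)→780, (C,nl_idx)→800, (C,merge)→840, (B,hash)→1160 …(+2); best=360 via (C,hash)
  {BD}: card=400; try (D,hash)→640, (B,nl_idx)→720, (D,nl_idx)→960, (B,merge)→960, (D,merge)→1000, (B,hash)→1200 …(+2); best=640 via (D,hash)
  {ABC}: card=160; try (C,hash)→600, (C,nl_idx)→720, (C,merge)→760, (C,nl)→1160, (A,hash)→1160, (A,merge)→3840 …(+1); best=600 via (C,hash)
  {ABD}: card=200; try (D,nl_idx)→800, (D,hash)→880, (D,merge)→920, (A,hash)→1520, (D,nl)→1960, (A,merge)→4920 …(+1); best=800 via (D,nl_idx)
  {BCD}: card=1600; try (D,hash)→1160, (C,hash)→1240, (D,merge)→3840, (D,nl_idx)→3880, (C,nl_idx)→4240, (C,merge)→4760 …(+2); best=1160 via (D,hash)
  {ABCD}: card=800; try (C,hash)→1200, (D,hash)→1240, (D,merge)→2320, (D,nl_idx)→2360, (C,nl_idx)→2600, (C,merge)→2720 …(+5); best=1200 via (C,hash)

1200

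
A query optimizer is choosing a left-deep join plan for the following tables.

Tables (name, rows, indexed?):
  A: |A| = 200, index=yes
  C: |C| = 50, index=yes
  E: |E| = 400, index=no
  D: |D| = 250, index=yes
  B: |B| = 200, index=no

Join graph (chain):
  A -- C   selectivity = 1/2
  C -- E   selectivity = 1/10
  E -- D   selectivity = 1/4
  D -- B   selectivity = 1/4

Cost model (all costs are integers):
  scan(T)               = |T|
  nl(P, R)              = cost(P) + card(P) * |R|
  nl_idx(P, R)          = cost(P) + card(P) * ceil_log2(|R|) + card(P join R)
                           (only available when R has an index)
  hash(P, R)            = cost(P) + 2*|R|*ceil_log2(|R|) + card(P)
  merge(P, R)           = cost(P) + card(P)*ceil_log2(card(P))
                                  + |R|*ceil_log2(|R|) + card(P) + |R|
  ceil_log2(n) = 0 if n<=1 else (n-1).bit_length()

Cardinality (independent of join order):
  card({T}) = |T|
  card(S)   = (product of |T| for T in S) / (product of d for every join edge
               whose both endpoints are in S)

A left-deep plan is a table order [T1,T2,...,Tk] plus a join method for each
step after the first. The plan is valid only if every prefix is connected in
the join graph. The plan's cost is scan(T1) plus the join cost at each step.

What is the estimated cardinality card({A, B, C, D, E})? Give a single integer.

Tables in S: A(200), B(200), C(50), D(250), E(400)
Edges inside S: A-C(d=2), C-E(d=10), E-D(d=4), D-B(d=4)
numerator = 200 * 200 * 50 * 250 * 400 = 200000000000
denominator = 2 * 10 * 4 * 4 = 320
card(S) = 200000000000 / 320 = 625000000

625000000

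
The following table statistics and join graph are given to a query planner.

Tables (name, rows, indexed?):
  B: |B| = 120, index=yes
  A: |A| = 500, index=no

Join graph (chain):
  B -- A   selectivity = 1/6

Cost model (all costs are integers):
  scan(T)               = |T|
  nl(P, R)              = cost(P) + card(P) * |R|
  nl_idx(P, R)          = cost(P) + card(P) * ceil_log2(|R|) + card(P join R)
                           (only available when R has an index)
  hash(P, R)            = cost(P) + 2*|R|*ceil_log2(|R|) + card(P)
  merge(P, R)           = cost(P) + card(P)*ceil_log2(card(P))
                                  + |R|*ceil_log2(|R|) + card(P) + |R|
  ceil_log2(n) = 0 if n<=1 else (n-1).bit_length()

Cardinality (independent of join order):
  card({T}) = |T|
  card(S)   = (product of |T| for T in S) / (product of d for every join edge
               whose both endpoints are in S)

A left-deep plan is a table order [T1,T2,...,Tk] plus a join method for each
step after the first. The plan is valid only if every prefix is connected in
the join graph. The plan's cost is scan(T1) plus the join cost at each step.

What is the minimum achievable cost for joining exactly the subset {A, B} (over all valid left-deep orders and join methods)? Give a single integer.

Selinger DP over subsets of {A,B}:
  {B}: scan cost=120, card=120
  {A}: scan cost=500, card=500
  {AB}: card=10000; try (B,hash)→2680, (A,merge)→6080, (B,merge)→6460, (A,hash)→9240, (B,nl_idx)→14000, (A,nl)→60120 …(+1); best=2680 via (B,hash)

2680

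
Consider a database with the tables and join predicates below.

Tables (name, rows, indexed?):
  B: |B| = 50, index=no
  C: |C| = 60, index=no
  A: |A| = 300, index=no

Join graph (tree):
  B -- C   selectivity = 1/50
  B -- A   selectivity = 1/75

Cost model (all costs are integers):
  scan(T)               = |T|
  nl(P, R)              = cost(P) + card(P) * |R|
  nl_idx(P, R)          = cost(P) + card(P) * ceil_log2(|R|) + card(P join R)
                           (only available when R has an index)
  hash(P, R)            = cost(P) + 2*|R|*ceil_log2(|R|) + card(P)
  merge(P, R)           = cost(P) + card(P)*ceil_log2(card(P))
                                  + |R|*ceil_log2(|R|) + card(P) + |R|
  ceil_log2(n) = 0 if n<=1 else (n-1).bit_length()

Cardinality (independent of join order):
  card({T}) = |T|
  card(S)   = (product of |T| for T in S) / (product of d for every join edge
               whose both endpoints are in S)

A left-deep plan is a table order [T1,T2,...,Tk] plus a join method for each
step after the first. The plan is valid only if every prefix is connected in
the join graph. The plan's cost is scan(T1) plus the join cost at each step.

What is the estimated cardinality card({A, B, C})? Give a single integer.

Tables in S: A(300), B(50), C(60)
Edges inside S: B-C(d=50), B-A(d=75)
numerator = 300 * 50 * 60 = 900000
denominator = 50 * 75 = 3750
card(S) = 900000 / 3750 = 240

240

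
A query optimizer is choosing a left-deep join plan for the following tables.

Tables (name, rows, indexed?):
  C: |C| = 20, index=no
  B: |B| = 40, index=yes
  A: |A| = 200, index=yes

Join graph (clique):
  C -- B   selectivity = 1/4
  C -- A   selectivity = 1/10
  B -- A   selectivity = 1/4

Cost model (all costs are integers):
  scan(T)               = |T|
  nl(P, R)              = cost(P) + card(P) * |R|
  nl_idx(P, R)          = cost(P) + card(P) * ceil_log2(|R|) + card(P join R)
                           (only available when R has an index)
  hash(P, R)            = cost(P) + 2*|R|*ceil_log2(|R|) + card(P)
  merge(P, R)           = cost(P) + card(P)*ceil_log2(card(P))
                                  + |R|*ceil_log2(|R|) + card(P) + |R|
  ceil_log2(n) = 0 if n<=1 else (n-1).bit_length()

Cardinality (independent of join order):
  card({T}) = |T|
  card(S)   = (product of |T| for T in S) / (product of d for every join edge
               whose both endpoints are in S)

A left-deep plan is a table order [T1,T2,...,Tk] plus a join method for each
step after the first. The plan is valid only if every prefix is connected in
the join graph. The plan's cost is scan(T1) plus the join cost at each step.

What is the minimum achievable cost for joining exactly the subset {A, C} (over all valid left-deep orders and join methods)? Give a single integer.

580

Selinger DP over subsets of {A,C}:
  {C}: scan cost=20, card=20
  {A}: scan cost=200, card=200
  {AC}: card=400; try (A,nl_idx)→580, (C,hash)→600, (A,merge)→1940, (C,merge)→2120, (A,hash)→3240, (A,nl)→4020 …(+1); best=580 via (A,nl_idx)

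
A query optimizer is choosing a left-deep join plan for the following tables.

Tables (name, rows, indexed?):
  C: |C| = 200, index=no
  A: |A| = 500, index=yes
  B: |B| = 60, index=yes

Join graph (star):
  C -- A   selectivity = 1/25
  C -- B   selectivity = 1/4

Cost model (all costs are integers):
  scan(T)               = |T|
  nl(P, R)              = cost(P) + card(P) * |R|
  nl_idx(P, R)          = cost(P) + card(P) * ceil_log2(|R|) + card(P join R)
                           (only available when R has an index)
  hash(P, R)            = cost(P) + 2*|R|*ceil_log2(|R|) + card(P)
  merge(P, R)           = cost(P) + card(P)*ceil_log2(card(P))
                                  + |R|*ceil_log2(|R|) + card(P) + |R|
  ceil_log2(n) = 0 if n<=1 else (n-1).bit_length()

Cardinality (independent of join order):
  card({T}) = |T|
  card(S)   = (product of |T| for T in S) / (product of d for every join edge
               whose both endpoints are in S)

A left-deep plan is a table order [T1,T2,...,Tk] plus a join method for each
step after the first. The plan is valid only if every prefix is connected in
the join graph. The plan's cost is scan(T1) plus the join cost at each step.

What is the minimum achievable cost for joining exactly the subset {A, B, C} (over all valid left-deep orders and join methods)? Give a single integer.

Selinger DP over subsets of {A,B,C}:
  {C}: scan cost=200, card=200
  {A}: scan cost=500, card=500
  {B}: scan cost=60, card=60
  {AC}: card=4000; try (C,hash)→4200, (A,nl_idx)→6000, (A,merge)→7000, (C,merge)→7300, (A,hash)→9400, (A,nl)→100200 …(+1); best=4200 via (C,hash)
  {BC}: card=3000; try (B,hash)→1120, (C,merge)→2280, (B,merge)→2420, (C,hash)→3320, (B,nl_idx)→4400, (C,nl)→12060 …(+1); best=1120 via (B,hash)
  {ABC}: card=60000; try (B,hash)→8920, (A,hash)→13120, (A,merge)→45120, (B,merge)→56620, (A,nl_idx)→88120, (B,nl_idx)→88200 …(+2); best=8920 via (B,hash)

8920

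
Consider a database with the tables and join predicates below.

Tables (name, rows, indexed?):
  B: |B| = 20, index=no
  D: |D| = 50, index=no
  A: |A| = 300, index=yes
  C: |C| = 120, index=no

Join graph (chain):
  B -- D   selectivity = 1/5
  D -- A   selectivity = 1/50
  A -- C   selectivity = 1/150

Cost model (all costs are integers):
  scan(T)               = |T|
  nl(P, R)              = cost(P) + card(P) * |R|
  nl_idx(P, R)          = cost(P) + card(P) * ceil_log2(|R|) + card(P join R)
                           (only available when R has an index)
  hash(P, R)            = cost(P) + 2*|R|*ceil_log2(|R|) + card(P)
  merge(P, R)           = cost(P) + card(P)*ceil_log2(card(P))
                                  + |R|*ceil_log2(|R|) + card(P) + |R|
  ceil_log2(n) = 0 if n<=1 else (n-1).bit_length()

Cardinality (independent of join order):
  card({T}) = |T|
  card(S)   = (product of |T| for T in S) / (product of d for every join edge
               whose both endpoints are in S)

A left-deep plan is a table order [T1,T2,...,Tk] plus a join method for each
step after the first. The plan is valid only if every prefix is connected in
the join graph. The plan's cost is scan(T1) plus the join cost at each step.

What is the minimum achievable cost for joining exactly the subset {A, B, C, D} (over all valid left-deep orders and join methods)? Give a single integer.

Selinger DP over subsets of {A,B,C,D}:
  {B}: scan cost=20, card=20
  {D}: scan cost=50, card=50
  {A}: scan cost=300, card=300
  {C}: scan cost=120, card=120
  {BD}: card=200; try (B,hash)→300, (D,merge)→490, (B,merge)→520, (D,hash)→640, (D,nl)→1020, (B,nl)→1050; best=300 via (B,hash)
  {AD}: card=300; try (A,nl_idx)→800, (D,hash)→1200, (A,merge)→3400, (D,merge)→3650, (A,hash)→5500, (A,nl)→15050 …(+1); best=800 via (A,nl_idx)
  {AC}: card=240; try (A,nl_idx)→1440, (C,hash)→2280, (A,merge)→4080, (C,merge)→4260, (A,hash)→5640, (A,nl)→36120 …(+1); best=1440 via (A,nl_idx)
  {ABD}: card=1200; try (B,hash)→1300, (A,nl_idx)→3300, (B,merge)→3920, (A,merge)→5100, (A,hash)→5900, (B,nl)→6800 …(+1); best=1300 via (B,hash)
  {ACD}: card=240; try (D,hash)→2280, (C,hash)→2780, (D,merge)→3950, (C,merge)→4760, (D,nl)→13440, (C,nl)→36800; best=2280 via (D,hash)
  {ABCD}: card=960; try (B,hash)→2720, (C,hash)→4180, (B,merge)→4560, (B,nl)→7080, (C,merge)→16660, (C,nl)→145300; best=2720 via (B,hash)

2720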